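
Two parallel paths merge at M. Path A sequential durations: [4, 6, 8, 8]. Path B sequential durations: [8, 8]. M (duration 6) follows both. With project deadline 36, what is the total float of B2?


Forward pass: ES(B2) = sum of predecessors on chain B = 8
EF = ES + duration = 8 + 8 = 16
Backward pass: LF(M) = deadline = 36; LS(M) = 36 - 6 = 30
LF(B2) = LS(M) - sum(successors on chain B) = 30 - 0 = 30
LS = LF - duration = 30 - 8 = 22
Total float = LS - ES = 22 - 8 = 14

14


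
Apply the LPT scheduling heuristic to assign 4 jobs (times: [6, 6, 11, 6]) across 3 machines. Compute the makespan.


Sort jobs in decreasing order (LPT): [11, 6, 6, 6]
Assign each job to the least loaded machine:
  Machine 1: jobs [11], load = 11
  Machine 2: jobs [6, 6], load = 12
  Machine 3: jobs [6], load = 6
Makespan = max load = 12

12


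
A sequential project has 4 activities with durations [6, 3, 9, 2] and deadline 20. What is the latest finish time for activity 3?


LF(activity 3) = deadline - sum of successor durations
Successors: activities 4 through 4 with durations [2]
Sum of successor durations = 2
LF = 20 - 2 = 18

18


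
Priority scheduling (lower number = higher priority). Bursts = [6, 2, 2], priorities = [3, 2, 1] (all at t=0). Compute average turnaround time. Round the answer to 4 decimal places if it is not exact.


Sort by priority (ascending = highest first):
Order: [(1, 2), (2, 2), (3, 6)]
Completion times:
  Priority 1, burst=2, C=2
  Priority 2, burst=2, C=4
  Priority 3, burst=6, C=10
Average turnaround = 16/3 = 5.3333

5.3333


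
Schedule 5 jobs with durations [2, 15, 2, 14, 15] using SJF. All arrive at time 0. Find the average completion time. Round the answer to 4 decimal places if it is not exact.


SJF order (ascending): [2, 2, 14, 15, 15]
Completion times:
  Job 1: burst=2, C=2
  Job 2: burst=2, C=4
  Job 3: burst=14, C=18
  Job 4: burst=15, C=33
  Job 5: burst=15, C=48
Average completion = 105/5 = 21.0

21.0


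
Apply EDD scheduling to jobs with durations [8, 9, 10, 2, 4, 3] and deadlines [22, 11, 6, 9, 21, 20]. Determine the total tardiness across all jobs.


Sort by due date (EDD order): [(10, 6), (2, 9), (9, 11), (3, 20), (4, 21), (8, 22)]
Compute completion times and tardiness:
  Job 1: p=10, d=6, C=10, tardiness=max(0,10-6)=4
  Job 2: p=2, d=9, C=12, tardiness=max(0,12-9)=3
  Job 3: p=9, d=11, C=21, tardiness=max(0,21-11)=10
  Job 4: p=3, d=20, C=24, tardiness=max(0,24-20)=4
  Job 5: p=4, d=21, C=28, tardiness=max(0,28-21)=7
  Job 6: p=8, d=22, C=36, tardiness=max(0,36-22)=14
Total tardiness = 42

42


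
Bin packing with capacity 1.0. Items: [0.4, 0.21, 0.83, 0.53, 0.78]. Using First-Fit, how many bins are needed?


Place items sequentially using First-Fit:
  Item 0.4 -> new Bin 1
  Item 0.21 -> Bin 1 (now 0.61)
  Item 0.83 -> new Bin 2
  Item 0.53 -> new Bin 3
  Item 0.78 -> new Bin 4
Total bins used = 4

4


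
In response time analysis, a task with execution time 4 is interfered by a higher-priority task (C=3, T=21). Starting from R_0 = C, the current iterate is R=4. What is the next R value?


R_next = C + ceil(R_prev / T_hp) * C_hp
ceil(4 / 21) = ceil(0.1905) = 1
Interference = 1 * 3 = 3
R_next = 4 + 3 = 7

7


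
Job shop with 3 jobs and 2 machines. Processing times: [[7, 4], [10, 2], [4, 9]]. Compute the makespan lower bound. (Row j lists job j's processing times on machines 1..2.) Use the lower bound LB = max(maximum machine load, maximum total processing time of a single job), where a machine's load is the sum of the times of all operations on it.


Machine loads:
  Machine 1: 7 + 10 + 4 = 21
  Machine 2: 4 + 2 + 9 = 15
Max machine load = 21
Job totals:
  Job 1: 11
  Job 2: 12
  Job 3: 13
Max job total = 13
Lower bound = max(21, 13) = 21

21


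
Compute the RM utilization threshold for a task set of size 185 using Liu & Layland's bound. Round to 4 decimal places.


Compute 2^(1/185) = 1.0037537693
Subtract 1: 1.0037537693 - 1 = 0.0037537693
Multiply by n: 185 * 0.0037537693 = 0.6944473205
Round to 4 dp: 0.6944

0.6944


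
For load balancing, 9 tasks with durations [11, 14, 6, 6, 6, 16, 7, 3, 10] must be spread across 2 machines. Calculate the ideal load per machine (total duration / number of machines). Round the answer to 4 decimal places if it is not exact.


Total processing time = 11 + 14 + 6 + 6 + 6 + 16 + 7 + 3 + 10 = 79
Number of machines = 2
Ideal balanced load = 79 / 2 = 39.5

39.5


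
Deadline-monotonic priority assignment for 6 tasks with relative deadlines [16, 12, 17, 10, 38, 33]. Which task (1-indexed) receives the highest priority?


Sort tasks by relative deadline (ascending):
  Task 4: deadline = 10
  Task 2: deadline = 12
  Task 1: deadline = 16
  Task 3: deadline = 17
  Task 6: deadline = 33
  Task 5: deadline = 38
Priority order (highest first): [4, 2, 1, 3, 6, 5]
Highest priority task = 4

4


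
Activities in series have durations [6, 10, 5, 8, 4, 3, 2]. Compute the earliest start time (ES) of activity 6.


Activity 6 starts after activities 1 through 5 complete.
Predecessor durations: [6, 10, 5, 8, 4]
ES = 6 + 10 + 5 + 8 + 4 = 33

33


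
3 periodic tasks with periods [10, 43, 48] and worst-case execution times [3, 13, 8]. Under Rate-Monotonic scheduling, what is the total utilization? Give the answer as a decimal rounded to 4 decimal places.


Compute individual utilizations (exact fractions):
  Task 1: C/T = 3/10 (approx. 0.3)
  Task 2: C/T = 13/43 (approx. 0.3023)
  Task 3: C/T = 8/48 = 1/6 (approx. 0.1667)
Total utilization U = 3/10 + 13/43 + 1/6 = 496/645
Rounded to 4 decimal places: U = 0.7690
RM (Liu & Layland) bound for 3 tasks = 0.779763; compare with U = 496/645 (approx. 0.768992)
U <= bound, so schedulable by RM sufficient condition.

0.7690


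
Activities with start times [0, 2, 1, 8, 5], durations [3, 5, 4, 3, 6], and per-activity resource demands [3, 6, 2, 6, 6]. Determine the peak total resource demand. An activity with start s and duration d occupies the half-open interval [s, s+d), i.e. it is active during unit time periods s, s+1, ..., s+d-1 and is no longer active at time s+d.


Each activity i is active on [start_i, start_i + duration_i).
Compute total resource usage per time slot:
  t=0: active resources = [3], total = 3
  t=1: active resources = [3, 2], total = 5
  t=2: active resources = [3, 6, 2], total = 11
  t=3: active resources = [6, 2], total = 8
  t=4: active resources = [6, 2], total = 8
  t=5: active resources = [6, 6], total = 12
  t=6: active resources = [6, 6], total = 12
  t=7: active resources = [6], total = 6
  t=8: active resources = [6, 6], total = 12
  t=9: active resources = [6, 6], total = 12
  t=10: active resources = [6, 6], total = 12
Peak resource demand = 12

12


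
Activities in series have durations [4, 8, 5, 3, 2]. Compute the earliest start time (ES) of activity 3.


Activity 3 starts after activities 1 through 2 complete.
Predecessor durations: [4, 8]
ES = 4 + 8 = 12

12


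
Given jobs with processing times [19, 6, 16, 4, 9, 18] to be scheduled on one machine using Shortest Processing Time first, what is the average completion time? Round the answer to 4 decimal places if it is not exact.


Sort jobs by processing time (SPT order): [4, 6, 9, 16, 18, 19]
Compute completion times sequentially:
  Job 1: processing = 4, completes at 4
  Job 2: processing = 6, completes at 10
  Job 3: processing = 9, completes at 19
  Job 4: processing = 16, completes at 35
  Job 5: processing = 18, completes at 53
  Job 6: processing = 19, completes at 72
Sum of completion times = 193
Average completion time = 193/6 = 32.1667

32.1667


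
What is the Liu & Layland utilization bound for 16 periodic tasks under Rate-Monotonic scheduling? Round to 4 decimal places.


Compute 2^(1/16) = 1.0442737824
Subtract 1: 1.0442737824 - 1 = 0.0442737824
Multiply by n: 16 * 0.0442737824 = 0.7083805184
Round to 4 dp: 0.7084

0.7084


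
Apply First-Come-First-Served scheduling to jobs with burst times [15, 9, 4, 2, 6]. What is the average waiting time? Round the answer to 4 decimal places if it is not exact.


FCFS order (as given): [15, 9, 4, 2, 6]
Waiting times:
  Job 1: wait = 0
  Job 2: wait = 15
  Job 3: wait = 24
  Job 4: wait = 28
  Job 5: wait = 30
Sum of waiting times = 97
Average waiting time = 97/5 = 19.4

19.4


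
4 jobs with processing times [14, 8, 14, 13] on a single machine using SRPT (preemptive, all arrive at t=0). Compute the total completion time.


Since all jobs arrive at t=0, SRPT equals SPT ordering.
SPT order: [8, 13, 14, 14]
Completion times:
  Job 1: p=8, C=8
  Job 2: p=13, C=21
  Job 3: p=14, C=35
  Job 4: p=14, C=49
Total completion time = 8 + 21 + 35 + 49 = 113

113


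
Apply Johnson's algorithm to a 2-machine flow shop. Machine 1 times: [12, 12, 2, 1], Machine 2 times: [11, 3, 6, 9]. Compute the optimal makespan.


Apply Johnson's rule:
  Group 1 (a <= b): [(4, 1, 9), (3, 2, 6)]
  Group 2 (a > b): [(1, 12, 11), (2, 12, 3)]
Optimal job order: [4, 3, 1, 2]
Schedule:
  Job 4: M1 done at 1, M2 done at 10
  Job 3: M1 done at 3, M2 done at 16
  Job 1: M1 done at 15, M2 done at 27
  Job 2: M1 done at 27, M2 done at 30
Makespan = 30

30


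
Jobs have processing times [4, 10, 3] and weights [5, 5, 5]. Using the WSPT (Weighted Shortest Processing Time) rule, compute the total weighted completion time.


Compute p/w ratios and sort ascending (WSPT): [(3, 5), (4, 5), (10, 5)]
Compute weighted completion times:
  Job (p=3,w=5): C=3, w*C=5*3=15
  Job (p=4,w=5): C=7, w*C=5*7=35
  Job (p=10,w=5): C=17, w*C=5*17=85
Total weighted completion time = 135

135


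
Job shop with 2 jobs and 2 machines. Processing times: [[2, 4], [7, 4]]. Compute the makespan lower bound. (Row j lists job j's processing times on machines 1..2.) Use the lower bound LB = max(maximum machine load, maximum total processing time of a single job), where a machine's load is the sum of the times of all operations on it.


Machine loads:
  Machine 1: 2 + 7 = 9
  Machine 2: 4 + 4 = 8
Max machine load = 9
Job totals:
  Job 1: 6
  Job 2: 11
Max job total = 11
Lower bound = max(9, 11) = 11

11


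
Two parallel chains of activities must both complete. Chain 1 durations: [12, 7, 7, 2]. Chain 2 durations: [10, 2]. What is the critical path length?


Path A total = 12 + 7 + 7 + 2 = 28
Path B total = 10 + 2 = 12
Critical path = longest path = max(28, 12) = 28

28


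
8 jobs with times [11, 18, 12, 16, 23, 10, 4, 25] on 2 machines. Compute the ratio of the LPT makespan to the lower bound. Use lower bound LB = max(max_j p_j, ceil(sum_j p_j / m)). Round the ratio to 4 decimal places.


LPT order: [25, 23, 18, 16, 12, 11, 10, 4]
Machine loads after assignment: [57, 62]
LPT makespan = 62
Lower bound = max(max_job, ceil(total/2)) = max(25, 60) = 60
Ratio = 62 / 60 = 1.0333

1.0333


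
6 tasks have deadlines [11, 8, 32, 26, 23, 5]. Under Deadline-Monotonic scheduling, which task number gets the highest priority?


Sort tasks by relative deadline (ascending):
  Task 6: deadline = 5
  Task 2: deadline = 8
  Task 1: deadline = 11
  Task 5: deadline = 23
  Task 4: deadline = 26
  Task 3: deadline = 32
Priority order (highest first): [6, 2, 1, 5, 4, 3]
Highest priority task = 6

6


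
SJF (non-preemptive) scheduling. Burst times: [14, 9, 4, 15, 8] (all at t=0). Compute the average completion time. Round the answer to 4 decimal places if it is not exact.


SJF order (ascending): [4, 8, 9, 14, 15]
Completion times:
  Job 1: burst=4, C=4
  Job 2: burst=8, C=12
  Job 3: burst=9, C=21
  Job 4: burst=14, C=35
  Job 5: burst=15, C=50
Average completion = 122/5 = 24.4

24.4


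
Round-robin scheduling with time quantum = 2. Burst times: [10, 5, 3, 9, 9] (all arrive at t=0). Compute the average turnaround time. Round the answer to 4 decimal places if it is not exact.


Time quantum = 2
Execution trace:
  J1 runs 2 units, time = 2
  J2 runs 2 units, time = 4
  J3 runs 2 units, time = 6
  J4 runs 2 units, time = 8
  J5 runs 2 units, time = 10
  J1 runs 2 units, time = 12
  J2 runs 2 units, time = 14
  J3 runs 1 units, time = 15
  J4 runs 2 units, time = 17
  J5 runs 2 units, time = 19
  J1 runs 2 units, time = 21
  J2 runs 1 units, time = 22
  J4 runs 2 units, time = 24
  J5 runs 2 units, time = 26
  J1 runs 2 units, time = 28
  J4 runs 2 units, time = 30
  J5 runs 2 units, time = 32
  J1 runs 2 units, time = 34
  J4 runs 1 units, time = 35
  J5 runs 1 units, time = 36
Finish times: [34, 22, 15, 35, 36]
Average turnaround = 142/5 = 28.4

28.4


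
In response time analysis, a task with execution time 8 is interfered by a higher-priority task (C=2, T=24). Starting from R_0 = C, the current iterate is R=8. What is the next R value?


R_next = C + ceil(R_prev / T_hp) * C_hp
ceil(8 / 24) = ceil(0.3333) = 1
Interference = 1 * 2 = 2
R_next = 8 + 2 = 10

10


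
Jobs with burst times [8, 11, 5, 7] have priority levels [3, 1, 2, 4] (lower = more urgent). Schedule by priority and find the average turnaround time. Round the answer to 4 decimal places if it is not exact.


Sort by priority (ascending = highest first):
Order: [(1, 11), (2, 5), (3, 8), (4, 7)]
Completion times:
  Priority 1, burst=11, C=11
  Priority 2, burst=5, C=16
  Priority 3, burst=8, C=24
  Priority 4, burst=7, C=31
Average turnaround = 82/4 = 20.5

20.5


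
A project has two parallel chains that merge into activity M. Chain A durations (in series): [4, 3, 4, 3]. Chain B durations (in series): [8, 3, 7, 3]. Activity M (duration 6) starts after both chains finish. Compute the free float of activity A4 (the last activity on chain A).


ES(A4) = sum of predecessors on chain A = 11
EF(A4) = ES + duration = 11 + 3 = 14
Successor of A4 is M. ES(M) = max(sum(A), sum(B)) = max(14, 21) = 21
Free float = ES(successor) - EF(current) = 21 - 14 = 7

7


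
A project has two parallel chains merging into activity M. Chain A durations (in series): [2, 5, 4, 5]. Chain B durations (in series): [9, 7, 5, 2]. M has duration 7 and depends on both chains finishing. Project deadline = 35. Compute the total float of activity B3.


Forward pass: ES(B3) = sum of predecessors on chain B = 16
EF = ES + duration = 16 + 5 = 21
Backward pass: LF(M) = deadline = 35; LS(M) = 35 - 7 = 28
LF(B3) = LS(M) - sum(successors on chain B) = 28 - 2 = 26
LS = LF - duration = 26 - 5 = 21
Total float = LS - ES = 21 - 16 = 5

5


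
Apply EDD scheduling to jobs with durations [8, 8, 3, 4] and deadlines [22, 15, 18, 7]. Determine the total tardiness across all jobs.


Sort by due date (EDD order): [(4, 7), (8, 15), (3, 18), (8, 22)]
Compute completion times and tardiness:
  Job 1: p=4, d=7, C=4, tardiness=max(0,4-7)=0
  Job 2: p=8, d=15, C=12, tardiness=max(0,12-15)=0
  Job 3: p=3, d=18, C=15, tardiness=max(0,15-18)=0
  Job 4: p=8, d=22, C=23, tardiness=max(0,23-22)=1
Total tardiness = 1

1


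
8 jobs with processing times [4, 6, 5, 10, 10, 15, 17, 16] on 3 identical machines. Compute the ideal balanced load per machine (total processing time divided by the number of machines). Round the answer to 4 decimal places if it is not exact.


Total processing time = 4 + 6 + 5 + 10 + 10 + 15 + 17 + 16 = 83
Number of machines = 3
Ideal balanced load = 83 / 3 = 27.6667

27.6667


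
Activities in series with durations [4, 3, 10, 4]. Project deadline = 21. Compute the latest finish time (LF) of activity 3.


LF(activity 3) = deadline - sum of successor durations
Successors: activities 4 through 4 with durations [4]
Sum of successor durations = 4
LF = 21 - 4 = 17

17


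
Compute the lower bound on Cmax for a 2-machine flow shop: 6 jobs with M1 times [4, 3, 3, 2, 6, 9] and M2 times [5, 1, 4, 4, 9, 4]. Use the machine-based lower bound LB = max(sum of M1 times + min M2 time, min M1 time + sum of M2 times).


LB1 = sum(M1 times) + min(M2 times) = 27 + 1 = 28
LB2 = min(M1 times) + sum(M2 times) = 2 + 27 = 29
Lower bound = max(LB1, LB2) = max(28, 29) = 29

29


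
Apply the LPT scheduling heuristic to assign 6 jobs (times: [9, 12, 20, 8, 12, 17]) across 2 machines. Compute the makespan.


Sort jobs in decreasing order (LPT): [20, 17, 12, 12, 9, 8]
Assign each job to the least loaded machine:
  Machine 1: jobs [20, 12, 8], load = 40
  Machine 2: jobs [17, 12, 9], load = 38
Makespan = max load = 40

40


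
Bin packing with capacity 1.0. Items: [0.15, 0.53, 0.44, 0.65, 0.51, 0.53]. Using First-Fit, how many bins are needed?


Place items sequentially using First-Fit:
  Item 0.15 -> new Bin 1
  Item 0.53 -> Bin 1 (now 0.68)
  Item 0.44 -> new Bin 2
  Item 0.65 -> new Bin 3
  Item 0.51 -> Bin 2 (now 0.95)
  Item 0.53 -> new Bin 4
Total bins used = 4

4


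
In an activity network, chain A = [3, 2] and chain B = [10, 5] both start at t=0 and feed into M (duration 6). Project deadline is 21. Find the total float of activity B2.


Forward pass: ES(B2) = sum of predecessors on chain B = 10
EF = ES + duration = 10 + 5 = 15
Backward pass: LF(M) = deadline = 21; LS(M) = 21 - 6 = 15
LF(B2) = LS(M) - sum(successors on chain B) = 15 - 0 = 15
LS = LF - duration = 15 - 5 = 10
Total float = LS - ES = 10 - 10 = 0

0


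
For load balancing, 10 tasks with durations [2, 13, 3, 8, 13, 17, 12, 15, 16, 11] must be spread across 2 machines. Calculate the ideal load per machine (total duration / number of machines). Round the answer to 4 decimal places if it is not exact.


Total processing time = 2 + 13 + 3 + 8 + 13 + 17 + 12 + 15 + 16 + 11 = 110
Number of machines = 2
Ideal balanced load = 110 / 2 = 55.0

55.0


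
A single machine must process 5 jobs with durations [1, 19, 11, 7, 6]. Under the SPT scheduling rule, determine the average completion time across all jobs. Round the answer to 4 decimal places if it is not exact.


Sort jobs by processing time (SPT order): [1, 6, 7, 11, 19]
Compute completion times sequentially:
  Job 1: processing = 1, completes at 1
  Job 2: processing = 6, completes at 7
  Job 3: processing = 7, completes at 14
  Job 4: processing = 11, completes at 25
  Job 5: processing = 19, completes at 44
Sum of completion times = 91
Average completion time = 91/5 = 18.2

18.2


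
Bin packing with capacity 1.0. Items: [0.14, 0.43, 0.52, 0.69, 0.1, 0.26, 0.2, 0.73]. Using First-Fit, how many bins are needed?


Place items sequentially using First-Fit:
  Item 0.14 -> new Bin 1
  Item 0.43 -> Bin 1 (now 0.57)
  Item 0.52 -> new Bin 2
  Item 0.69 -> new Bin 3
  Item 0.1 -> Bin 1 (now 0.67)
  Item 0.26 -> Bin 1 (now 0.93)
  Item 0.2 -> Bin 2 (now 0.72)
  Item 0.73 -> new Bin 4
Total bins used = 4

4


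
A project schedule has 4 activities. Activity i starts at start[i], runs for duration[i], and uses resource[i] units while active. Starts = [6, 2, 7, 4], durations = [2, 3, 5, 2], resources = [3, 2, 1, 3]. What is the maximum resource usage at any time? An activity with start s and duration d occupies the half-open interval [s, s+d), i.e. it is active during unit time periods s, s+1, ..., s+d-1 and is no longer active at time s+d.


Each activity i is active on [start_i, start_i + duration_i).
Compute total resource usage per time slot:
  t=0: active resources = [], total = 0
  t=1: active resources = [], total = 0
  t=2: active resources = [2], total = 2
  t=3: active resources = [2], total = 2
  t=4: active resources = [2, 3], total = 5
  t=5: active resources = [3], total = 3
  t=6: active resources = [3], total = 3
  t=7: active resources = [3, 1], total = 4
  t=8: active resources = [1], total = 1
  t=9: active resources = [1], total = 1
  t=10: active resources = [1], total = 1
  t=11: active resources = [1], total = 1
Peak resource demand = 5

5


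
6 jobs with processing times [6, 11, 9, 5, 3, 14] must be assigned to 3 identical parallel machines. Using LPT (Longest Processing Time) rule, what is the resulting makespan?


Sort jobs in decreasing order (LPT): [14, 11, 9, 6, 5, 3]
Assign each job to the least loaded machine:
  Machine 1: jobs [14, 3], load = 17
  Machine 2: jobs [11, 5], load = 16
  Machine 3: jobs [9, 6], load = 15
Makespan = max load = 17

17


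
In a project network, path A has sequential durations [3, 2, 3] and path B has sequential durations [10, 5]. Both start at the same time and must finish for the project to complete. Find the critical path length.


Path A total = 3 + 2 + 3 = 8
Path B total = 10 + 5 = 15
Critical path = longest path = max(8, 15) = 15

15


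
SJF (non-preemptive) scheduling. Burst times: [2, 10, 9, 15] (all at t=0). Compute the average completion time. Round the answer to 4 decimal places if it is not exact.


SJF order (ascending): [2, 9, 10, 15]
Completion times:
  Job 1: burst=2, C=2
  Job 2: burst=9, C=11
  Job 3: burst=10, C=21
  Job 4: burst=15, C=36
Average completion = 70/4 = 17.5

17.5


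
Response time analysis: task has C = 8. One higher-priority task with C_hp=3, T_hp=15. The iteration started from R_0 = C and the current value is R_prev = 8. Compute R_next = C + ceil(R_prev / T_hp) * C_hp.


R_next = C + ceil(R_prev / T_hp) * C_hp
ceil(8 / 15) = ceil(0.5333) = 1
Interference = 1 * 3 = 3
R_next = 8 + 3 = 11

11


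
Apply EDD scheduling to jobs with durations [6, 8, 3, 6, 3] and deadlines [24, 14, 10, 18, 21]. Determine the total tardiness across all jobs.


Sort by due date (EDD order): [(3, 10), (8, 14), (6, 18), (3, 21), (6, 24)]
Compute completion times and tardiness:
  Job 1: p=3, d=10, C=3, tardiness=max(0,3-10)=0
  Job 2: p=8, d=14, C=11, tardiness=max(0,11-14)=0
  Job 3: p=6, d=18, C=17, tardiness=max(0,17-18)=0
  Job 4: p=3, d=21, C=20, tardiness=max(0,20-21)=0
  Job 5: p=6, d=24, C=26, tardiness=max(0,26-24)=2
Total tardiness = 2

2


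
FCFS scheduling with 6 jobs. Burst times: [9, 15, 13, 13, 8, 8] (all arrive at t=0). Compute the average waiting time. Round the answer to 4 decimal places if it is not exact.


FCFS order (as given): [9, 15, 13, 13, 8, 8]
Waiting times:
  Job 1: wait = 0
  Job 2: wait = 9
  Job 3: wait = 24
  Job 4: wait = 37
  Job 5: wait = 50
  Job 6: wait = 58
Sum of waiting times = 178
Average waiting time = 178/6 = 29.6667

29.6667


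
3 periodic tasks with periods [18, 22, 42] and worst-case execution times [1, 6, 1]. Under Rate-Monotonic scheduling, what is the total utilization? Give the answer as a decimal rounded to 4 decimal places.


Compute individual utilizations (exact fractions):
  Task 1: C/T = 1/18 (approx. 0.0556)
  Task 2: C/T = 6/22 = 3/11 (approx. 0.2727)
  Task 3: C/T = 1/42 (approx. 0.0238)
Total utilization U = 1/18 + 3/11 + 1/42 = 244/693
Rounded to 4 decimal places: U = 0.3521
RM (Liu & Layland) bound for 3 tasks = 0.779763; compare with U = 244/693 (approx. 0.352092)
U <= bound, so schedulable by RM sufficient condition.

0.3521


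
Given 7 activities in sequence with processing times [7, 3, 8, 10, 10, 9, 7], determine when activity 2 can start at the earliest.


Activity 2 starts after activities 1 through 1 complete.
Predecessor durations: [7]
ES = 7 = 7

7


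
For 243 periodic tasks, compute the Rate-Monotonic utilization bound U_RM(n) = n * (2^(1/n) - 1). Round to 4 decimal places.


Compute 2^(1/243) = 1.0028565297
Subtract 1: 1.0028565297 - 1 = 0.0028565297
Multiply by n: 243 * 0.0028565297 = 0.6941367171
Round to 4 dp: 0.6941

0.6941


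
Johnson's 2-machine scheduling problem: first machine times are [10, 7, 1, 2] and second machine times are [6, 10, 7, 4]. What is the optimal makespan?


Apply Johnson's rule:
  Group 1 (a <= b): [(3, 1, 7), (4, 2, 4), (2, 7, 10)]
  Group 2 (a > b): [(1, 10, 6)]
Optimal job order: [3, 4, 2, 1]
Schedule:
  Job 3: M1 done at 1, M2 done at 8
  Job 4: M1 done at 3, M2 done at 12
  Job 2: M1 done at 10, M2 done at 22
  Job 1: M1 done at 20, M2 done at 28
Makespan = 28

28


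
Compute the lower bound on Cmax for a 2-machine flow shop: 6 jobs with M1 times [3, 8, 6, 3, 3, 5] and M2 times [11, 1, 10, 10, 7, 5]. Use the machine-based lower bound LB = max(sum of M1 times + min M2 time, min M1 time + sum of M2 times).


LB1 = sum(M1 times) + min(M2 times) = 28 + 1 = 29
LB2 = min(M1 times) + sum(M2 times) = 3 + 44 = 47
Lower bound = max(LB1, LB2) = max(29, 47) = 47

47


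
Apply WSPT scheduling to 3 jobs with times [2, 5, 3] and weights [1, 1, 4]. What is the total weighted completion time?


Compute p/w ratios and sort ascending (WSPT): [(3, 4), (2, 1), (5, 1)]
Compute weighted completion times:
  Job (p=3,w=4): C=3, w*C=4*3=12
  Job (p=2,w=1): C=5, w*C=1*5=5
  Job (p=5,w=1): C=10, w*C=1*10=10
Total weighted completion time = 27

27


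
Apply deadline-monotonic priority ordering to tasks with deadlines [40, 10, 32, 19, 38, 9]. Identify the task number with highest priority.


Sort tasks by relative deadline (ascending):
  Task 6: deadline = 9
  Task 2: deadline = 10
  Task 4: deadline = 19
  Task 3: deadline = 32
  Task 5: deadline = 38
  Task 1: deadline = 40
Priority order (highest first): [6, 2, 4, 3, 5, 1]
Highest priority task = 6

6


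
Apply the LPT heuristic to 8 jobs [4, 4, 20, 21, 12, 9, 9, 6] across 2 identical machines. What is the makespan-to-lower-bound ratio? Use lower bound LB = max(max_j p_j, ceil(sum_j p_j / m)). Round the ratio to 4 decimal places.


LPT order: [21, 20, 12, 9, 9, 6, 4, 4]
Machine loads after assignment: [43, 42]
LPT makespan = 43
Lower bound = max(max_job, ceil(total/2)) = max(21, 43) = 43
Ratio = 43 / 43 = 1.0

1.0


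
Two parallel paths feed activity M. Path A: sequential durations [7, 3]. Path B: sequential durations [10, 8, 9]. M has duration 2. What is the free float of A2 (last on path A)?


ES(A2) = sum of predecessors on chain A = 7
EF(A2) = ES + duration = 7 + 3 = 10
Successor of A2 is M. ES(M) = max(sum(A), sum(B)) = max(10, 27) = 27
Free float = ES(successor) - EF(current) = 27 - 10 = 17

17


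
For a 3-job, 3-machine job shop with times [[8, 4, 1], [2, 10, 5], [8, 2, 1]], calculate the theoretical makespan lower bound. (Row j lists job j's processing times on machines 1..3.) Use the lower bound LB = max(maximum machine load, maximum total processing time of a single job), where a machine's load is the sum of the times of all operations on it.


Machine loads:
  Machine 1: 8 + 2 + 8 = 18
  Machine 2: 4 + 10 + 2 = 16
  Machine 3: 1 + 5 + 1 = 7
Max machine load = 18
Job totals:
  Job 1: 13
  Job 2: 17
  Job 3: 11
Max job total = 17
Lower bound = max(18, 17) = 18

18


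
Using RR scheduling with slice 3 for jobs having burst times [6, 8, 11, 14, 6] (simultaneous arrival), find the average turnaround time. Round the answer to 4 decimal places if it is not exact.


Time quantum = 3
Execution trace:
  J1 runs 3 units, time = 3
  J2 runs 3 units, time = 6
  J3 runs 3 units, time = 9
  J4 runs 3 units, time = 12
  J5 runs 3 units, time = 15
  J1 runs 3 units, time = 18
  J2 runs 3 units, time = 21
  J3 runs 3 units, time = 24
  J4 runs 3 units, time = 27
  J5 runs 3 units, time = 30
  J2 runs 2 units, time = 32
  J3 runs 3 units, time = 35
  J4 runs 3 units, time = 38
  J3 runs 2 units, time = 40
  J4 runs 3 units, time = 43
  J4 runs 2 units, time = 45
Finish times: [18, 32, 40, 45, 30]
Average turnaround = 165/5 = 33.0

33.0


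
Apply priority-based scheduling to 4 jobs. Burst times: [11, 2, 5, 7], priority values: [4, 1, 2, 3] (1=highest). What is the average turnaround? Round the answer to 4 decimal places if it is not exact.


Sort by priority (ascending = highest first):
Order: [(1, 2), (2, 5), (3, 7), (4, 11)]
Completion times:
  Priority 1, burst=2, C=2
  Priority 2, burst=5, C=7
  Priority 3, burst=7, C=14
  Priority 4, burst=11, C=25
Average turnaround = 48/4 = 12.0

12.0


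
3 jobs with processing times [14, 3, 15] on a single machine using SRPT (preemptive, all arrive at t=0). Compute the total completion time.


Since all jobs arrive at t=0, SRPT equals SPT ordering.
SPT order: [3, 14, 15]
Completion times:
  Job 1: p=3, C=3
  Job 2: p=14, C=17
  Job 3: p=15, C=32
Total completion time = 3 + 17 + 32 = 52

52


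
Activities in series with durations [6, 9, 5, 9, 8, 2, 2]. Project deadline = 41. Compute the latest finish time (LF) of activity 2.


LF(activity 2) = deadline - sum of successor durations
Successors: activities 3 through 7 with durations [5, 9, 8, 2, 2]
Sum of successor durations = 26
LF = 41 - 26 = 15

15


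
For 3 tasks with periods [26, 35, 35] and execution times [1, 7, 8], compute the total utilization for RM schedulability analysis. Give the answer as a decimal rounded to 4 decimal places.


Compute individual utilizations (exact fractions):
  Task 1: C/T = 1/26 (approx. 0.0385)
  Task 2: C/T = 7/35 = 1/5 (approx. 0.2)
  Task 3: C/T = 8/35 (approx. 0.2286)
Total utilization U = 1/26 + 1/5 + 8/35 = 85/182
Rounded to 4 decimal places: U = 0.4670
RM (Liu & Layland) bound for 3 tasks = 0.779763; compare with U = 85/182 (approx. 0.467033)
U <= bound, so schedulable by RM sufficient condition.

0.4670


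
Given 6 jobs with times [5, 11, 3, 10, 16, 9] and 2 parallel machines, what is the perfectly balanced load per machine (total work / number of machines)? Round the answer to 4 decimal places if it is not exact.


Total processing time = 5 + 11 + 3 + 10 + 16 + 9 = 54
Number of machines = 2
Ideal balanced load = 54 / 2 = 27.0

27.0


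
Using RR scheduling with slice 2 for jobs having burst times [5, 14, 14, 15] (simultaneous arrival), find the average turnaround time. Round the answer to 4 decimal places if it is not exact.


Time quantum = 2
Execution trace:
  J1 runs 2 units, time = 2
  J2 runs 2 units, time = 4
  J3 runs 2 units, time = 6
  J4 runs 2 units, time = 8
  J1 runs 2 units, time = 10
  J2 runs 2 units, time = 12
  J3 runs 2 units, time = 14
  J4 runs 2 units, time = 16
  J1 runs 1 units, time = 17
  J2 runs 2 units, time = 19
  J3 runs 2 units, time = 21
  J4 runs 2 units, time = 23
  J2 runs 2 units, time = 25
  J3 runs 2 units, time = 27
  J4 runs 2 units, time = 29
  J2 runs 2 units, time = 31
  J3 runs 2 units, time = 33
  J4 runs 2 units, time = 35
  J2 runs 2 units, time = 37
  J3 runs 2 units, time = 39
  J4 runs 2 units, time = 41
  J2 runs 2 units, time = 43
  J3 runs 2 units, time = 45
  J4 runs 2 units, time = 47
  J4 runs 1 units, time = 48
Finish times: [17, 43, 45, 48]
Average turnaround = 153/4 = 38.25

38.25


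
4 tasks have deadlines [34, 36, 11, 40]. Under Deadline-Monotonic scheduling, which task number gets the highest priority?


Sort tasks by relative deadline (ascending):
  Task 3: deadline = 11
  Task 1: deadline = 34
  Task 2: deadline = 36
  Task 4: deadline = 40
Priority order (highest first): [3, 1, 2, 4]
Highest priority task = 3

3


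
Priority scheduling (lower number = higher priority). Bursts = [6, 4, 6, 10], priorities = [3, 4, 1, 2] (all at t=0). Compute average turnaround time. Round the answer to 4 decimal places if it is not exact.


Sort by priority (ascending = highest first):
Order: [(1, 6), (2, 10), (3, 6), (4, 4)]
Completion times:
  Priority 1, burst=6, C=6
  Priority 2, burst=10, C=16
  Priority 3, burst=6, C=22
  Priority 4, burst=4, C=26
Average turnaround = 70/4 = 17.5

17.5


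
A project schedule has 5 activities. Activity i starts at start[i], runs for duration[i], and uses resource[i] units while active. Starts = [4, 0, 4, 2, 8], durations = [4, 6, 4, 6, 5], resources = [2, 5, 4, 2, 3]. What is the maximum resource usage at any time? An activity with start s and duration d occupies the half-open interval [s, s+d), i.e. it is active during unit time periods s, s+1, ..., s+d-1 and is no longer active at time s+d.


Each activity i is active on [start_i, start_i + duration_i).
Compute total resource usage per time slot:
  t=0: active resources = [5], total = 5
  t=1: active resources = [5], total = 5
  t=2: active resources = [5, 2], total = 7
  t=3: active resources = [5, 2], total = 7
  t=4: active resources = [2, 5, 4, 2], total = 13
  t=5: active resources = [2, 5, 4, 2], total = 13
  t=6: active resources = [2, 4, 2], total = 8
  t=7: active resources = [2, 4, 2], total = 8
  t=8: active resources = [3], total = 3
  t=9: active resources = [3], total = 3
  t=10: active resources = [3], total = 3
  t=11: active resources = [3], total = 3
  t=12: active resources = [3], total = 3
Peak resource demand = 13

13


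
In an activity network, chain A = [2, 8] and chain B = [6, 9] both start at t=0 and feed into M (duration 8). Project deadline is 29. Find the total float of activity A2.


Forward pass: ES(A2) = sum of predecessors on chain A = 2
EF = ES + duration = 2 + 8 = 10
Backward pass: LF(M) = deadline = 29; LS(M) = 29 - 8 = 21
LF(A2) = LS(M) - sum(successors on chain A) = 21 - 0 = 21
LS = LF - duration = 21 - 8 = 13
Total float = LS - ES = 13 - 2 = 11

11


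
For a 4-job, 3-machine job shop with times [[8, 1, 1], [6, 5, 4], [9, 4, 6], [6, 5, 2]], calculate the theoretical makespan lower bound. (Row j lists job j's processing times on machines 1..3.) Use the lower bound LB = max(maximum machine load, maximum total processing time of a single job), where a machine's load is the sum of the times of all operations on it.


Machine loads:
  Machine 1: 8 + 6 + 9 + 6 = 29
  Machine 2: 1 + 5 + 4 + 5 = 15
  Machine 3: 1 + 4 + 6 + 2 = 13
Max machine load = 29
Job totals:
  Job 1: 10
  Job 2: 15
  Job 3: 19
  Job 4: 13
Max job total = 19
Lower bound = max(29, 19) = 29

29


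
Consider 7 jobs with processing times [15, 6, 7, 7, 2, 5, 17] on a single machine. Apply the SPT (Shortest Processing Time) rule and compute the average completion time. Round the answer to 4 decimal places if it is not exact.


Sort jobs by processing time (SPT order): [2, 5, 6, 7, 7, 15, 17]
Compute completion times sequentially:
  Job 1: processing = 2, completes at 2
  Job 2: processing = 5, completes at 7
  Job 3: processing = 6, completes at 13
  Job 4: processing = 7, completes at 20
  Job 5: processing = 7, completes at 27
  Job 6: processing = 15, completes at 42
  Job 7: processing = 17, completes at 59
Sum of completion times = 170
Average completion time = 170/7 = 24.2857

24.2857


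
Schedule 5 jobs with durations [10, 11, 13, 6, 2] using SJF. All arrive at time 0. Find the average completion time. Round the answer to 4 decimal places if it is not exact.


SJF order (ascending): [2, 6, 10, 11, 13]
Completion times:
  Job 1: burst=2, C=2
  Job 2: burst=6, C=8
  Job 3: burst=10, C=18
  Job 4: burst=11, C=29
  Job 5: burst=13, C=42
Average completion = 99/5 = 19.8

19.8


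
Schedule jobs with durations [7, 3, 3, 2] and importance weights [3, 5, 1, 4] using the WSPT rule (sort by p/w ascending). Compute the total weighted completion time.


Compute p/w ratios and sort ascending (WSPT): [(2, 4), (3, 5), (7, 3), (3, 1)]
Compute weighted completion times:
  Job (p=2,w=4): C=2, w*C=4*2=8
  Job (p=3,w=5): C=5, w*C=5*5=25
  Job (p=7,w=3): C=12, w*C=3*12=36
  Job (p=3,w=1): C=15, w*C=1*15=15
Total weighted completion time = 84

84


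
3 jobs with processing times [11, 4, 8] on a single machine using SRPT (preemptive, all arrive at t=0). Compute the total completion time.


Since all jobs arrive at t=0, SRPT equals SPT ordering.
SPT order: [4, 8, 11]
Completion times:
  Job 1: p=4, C=4
  Job 2: p=8, C=12
  Job 3: p=11, C=23
Total completion time = 4 + 12 + 23 = 39

39


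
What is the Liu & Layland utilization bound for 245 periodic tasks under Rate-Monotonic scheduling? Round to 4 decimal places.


Compute 2^(1/245) = 1.0028331781
Subtract 1: 1.0028331781 - 1 = 0.0028331781
Multiply by n: 245 * 0.0028331781 = 0.6941286345
Round to 4 dp: 0.6941

0.6941


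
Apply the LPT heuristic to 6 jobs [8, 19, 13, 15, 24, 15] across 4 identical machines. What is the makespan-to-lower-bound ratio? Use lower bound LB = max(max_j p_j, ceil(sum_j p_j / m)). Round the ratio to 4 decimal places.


LPT order: [24, 19, 15, 15, 13, 8]
Machine loads after assignment: [24, 19, 28, 23]
LPT makespan = 28
Lower bound = max(max_job, ceil(total/4)) = max(24, 24) = 24
Ratio = 28 / 24 = 1.1667

1.1667


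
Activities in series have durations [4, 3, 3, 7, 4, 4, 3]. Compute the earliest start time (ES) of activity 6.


Activity 6 starts after activities 1 through 5 complete.
Predecessor durations: [4, 3, 3, 7, 4]
ES = 4 + 3 + 3 + 7 + 4 = 21

21


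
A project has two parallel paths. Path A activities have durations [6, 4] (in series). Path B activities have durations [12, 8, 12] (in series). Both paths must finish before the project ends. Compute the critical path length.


Path A total = 6 + 4 = 10
Path B total = 12 + 8 + 12 = 32
Critical path = longest path = max(10, 32) = 32

32


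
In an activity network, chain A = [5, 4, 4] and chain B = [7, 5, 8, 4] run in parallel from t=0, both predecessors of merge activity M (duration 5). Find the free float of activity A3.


ES(A3) = sum of predecessors on chain A = 9
EF(A3) = ES + duration = 9 + 4 = 13
Successor of A3 is M. ES(M) = max(sum(A), sum(B)) = max(13, 24) = 24
Free float = ES(successor) - EF(current) = 24 - 13 = 11

11


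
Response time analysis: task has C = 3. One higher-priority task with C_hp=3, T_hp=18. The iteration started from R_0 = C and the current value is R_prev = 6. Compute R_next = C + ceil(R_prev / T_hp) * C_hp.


R_next = C + ceil(R_prev / T_hp) * C_hp
ceil(6 / 18) = ceil(0.3333) = 1
Interference = 1 * 3 = 3
R_next = 3 + 3 = 6
R_next = R_prev, so the iteration has converged (response time = 6).

6


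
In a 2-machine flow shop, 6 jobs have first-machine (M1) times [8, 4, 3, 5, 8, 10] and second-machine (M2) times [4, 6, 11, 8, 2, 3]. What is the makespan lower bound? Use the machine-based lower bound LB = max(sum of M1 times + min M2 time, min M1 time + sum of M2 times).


LB1 = sum(M1 times) + min(M2 times) = 38 + 2 = 40
LB2 = min(M1 times) + sum(M2 times) = 3 + 34 = 37
Lower bound = max(LB1, LB2) = max(40, 37) = 40

40


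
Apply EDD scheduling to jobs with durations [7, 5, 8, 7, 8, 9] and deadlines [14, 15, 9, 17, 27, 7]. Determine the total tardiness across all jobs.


Sort by due date (EDD order): [(9, 7), (8, 9), (7, 14), (5, 15), (7, 17), (8, 27)]
Compute completion times and tardiness:
  Job 1: p=9, d=7, C=9, tardiness=max(0,9-7)=2
  Job 2: p=8, d=9, C=17, tardiness=max(0,17-9)=8
  Job 3: p=7, d=14, C=24, tardiness=max(0,24-14)=10
  Job 4: p=5, d=15, C=29, tardiness=max(0,29-15)=14
  Job 5: p=7, d=17, C=36, tardiness=max(0,36-17)=19
  Job 6: p=8, d=27, C=44, tardiness=max(0,44-27)=17
Total tardiness = 70

70


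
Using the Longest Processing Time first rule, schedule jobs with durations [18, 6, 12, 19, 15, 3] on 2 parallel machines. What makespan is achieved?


Sort jobs in decreasing order (LPT): [19, 18, 15, 12, 6, 3]
Assign each job to the least loaded machine:
  Machine 1: jobs [19, 12, 6], load = 37
  Machine 2: jobs [18, 15, 3], load = 36
Makespan = max load = 37

37


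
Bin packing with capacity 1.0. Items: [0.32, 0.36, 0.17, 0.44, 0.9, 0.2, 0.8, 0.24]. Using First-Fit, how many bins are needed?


Place items sequentially using First-Fit:
  Item 0.32 -> new Bin 1
  Item 0.36 -> Bin 1 (now 0.68)
  Item 0.17 -> Bin 1 (now 0.85)
  Item 0.44 -> new Bin 2
  Item 0.9 -> new Bin 3
  Item 0.2 -> Bin 2 (now 0.64)
  Item 0.8 -> new Bin 4
  Item 0.24 -> Bin 2 (now 0.88)
Total bins used = 4

4


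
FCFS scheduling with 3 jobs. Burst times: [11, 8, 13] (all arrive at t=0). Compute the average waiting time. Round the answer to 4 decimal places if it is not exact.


FCFS order (as given): [11, 8, 13]
Waiting times:
  Job 1: wait = 0
  Job 2: wait = 11
  Job 3: wait = 19
Sum of waiting times = 30
Average waiting time = 30/3 = 10.0

10.0


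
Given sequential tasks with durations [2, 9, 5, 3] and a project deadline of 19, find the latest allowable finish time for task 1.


LF(activity 1) = deadline - sum of successor durations
Successors: activities 2 through 4 with durations [9, 5, 3]
Sum of successor durations = 17
LF = 19 - 17 = 2

2


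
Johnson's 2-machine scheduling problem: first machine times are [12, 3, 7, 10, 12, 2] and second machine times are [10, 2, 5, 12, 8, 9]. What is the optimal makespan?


Apply Johnson's rule:
  Group 1 (a <= b): [(6, 2, 9), (4, 10, 12)]
  Group 2 (a > b): [(1, 12, 10), (5, 12, 8), (3, 7, 5), (2, 3, 2)]
Optimal job order: [6, 4, 1, 5, 3, 2]
Schedule:
  Job 6: M1 done at 2, M2 done at 11
  Job 4: M1 done at 12, M2 done at 24
  Job 1: M1 done at 24, M2 done at 34
  Job 5: M1 done at 36, M2 done at 44
  Job 3: M1 done at 43, M2 done at 49
  Job 2: M1 done at 46, M2 done at 51
Makespan = 51

51
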